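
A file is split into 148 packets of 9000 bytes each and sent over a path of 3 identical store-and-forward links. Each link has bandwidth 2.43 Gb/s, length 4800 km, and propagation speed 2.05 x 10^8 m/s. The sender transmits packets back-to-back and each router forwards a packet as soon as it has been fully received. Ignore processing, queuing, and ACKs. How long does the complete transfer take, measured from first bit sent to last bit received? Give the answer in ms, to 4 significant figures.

Per-hop transmission t_tx = L/R = 72000/2430000000 = 0.0296296 ms.
Per-hop propagation t_prop = 4800000/2.05e+08 = 23.4146 ms.
Pipeline fill: first packet needs 3·t_tx to clear all hops; remaining 147 packets each add one t_tx.
Total = (3+148-1)·t_tx + 3·t_prop = 150·0.0296296 + 3·23.4146 = 74.69 ms.

74.69 ms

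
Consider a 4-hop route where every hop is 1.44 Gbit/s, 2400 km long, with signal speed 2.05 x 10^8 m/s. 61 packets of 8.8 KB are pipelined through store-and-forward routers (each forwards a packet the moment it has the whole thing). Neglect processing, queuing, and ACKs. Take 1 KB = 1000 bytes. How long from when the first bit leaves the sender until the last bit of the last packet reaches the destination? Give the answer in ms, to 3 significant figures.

50.0 ms

Per-hop transmission t_tx = L/R = 70400/1440000000 = 0.0488889 ms.
Per-hop propagation t_prop = 2400000/2.05e+08 = 11.7073 ms.
Pipeline fill: first packet needs 4·t_tx to clear all hops; remaining 60 packets each add one t_tx.
Total = (4+61-1)·t_tx + 4·t_prop = 64·0.0488889 + 4·11.7073 = 50.0 ms.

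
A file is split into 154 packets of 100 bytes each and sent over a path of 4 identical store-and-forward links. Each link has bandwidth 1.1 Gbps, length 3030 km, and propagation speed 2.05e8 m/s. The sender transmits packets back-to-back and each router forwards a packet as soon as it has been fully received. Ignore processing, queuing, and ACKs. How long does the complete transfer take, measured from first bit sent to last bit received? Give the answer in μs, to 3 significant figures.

59200 μs

Per-hop transmission t_tx = L/R = 800/1100000000 = 0.727273 μs.
Per-hop propagation t_prop = 3030000/2.05e+08 = 14780.5 μs.
Pipeline fill: first packet needs 4·t_tx to clear all hops; remaining 153 packets each add one t_tx.
Total = (4+154-1)·t_tx + 4·t_prop = 157·0.727273 + 4·14780.5 = 59200 μs.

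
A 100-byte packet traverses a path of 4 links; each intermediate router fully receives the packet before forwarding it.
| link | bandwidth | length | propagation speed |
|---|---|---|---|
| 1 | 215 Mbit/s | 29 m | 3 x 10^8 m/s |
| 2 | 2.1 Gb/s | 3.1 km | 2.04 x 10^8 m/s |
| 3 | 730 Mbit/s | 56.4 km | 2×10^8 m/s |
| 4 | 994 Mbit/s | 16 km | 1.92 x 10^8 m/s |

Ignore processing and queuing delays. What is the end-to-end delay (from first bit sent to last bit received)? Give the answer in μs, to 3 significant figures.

L = 100 × 8 = 800 bits.
Transmission delays (L/R per hop): 3.72093, 0.380952, 1.09589, 0.804829 μs; sum = 6.0026 μs.
Propagation delays (d/s per hop): 0.0966667, 15.1961, 282, 83.3333 μs; sum = 380.626 μs.
End-to-end = 387 μs.

387 μs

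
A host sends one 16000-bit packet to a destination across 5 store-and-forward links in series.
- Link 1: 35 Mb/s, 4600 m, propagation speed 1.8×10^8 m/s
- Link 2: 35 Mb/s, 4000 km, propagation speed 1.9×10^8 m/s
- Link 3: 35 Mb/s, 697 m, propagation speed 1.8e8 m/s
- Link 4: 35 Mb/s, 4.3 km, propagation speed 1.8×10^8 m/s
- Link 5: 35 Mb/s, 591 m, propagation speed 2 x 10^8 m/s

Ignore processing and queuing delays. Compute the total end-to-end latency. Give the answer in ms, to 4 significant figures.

23.39 ms

Transmission delay per hop = L/R = 16000/35000000 = 0.457143 ms; 5 hops → 2.28571 ms.
Propagation delays (d/s per hop): 0.0255556, 21.0526, 0.00387222, 0.0238889, 0.002955 ms; sum = 21.1089 ms.
End-to-end = 23.39 ms.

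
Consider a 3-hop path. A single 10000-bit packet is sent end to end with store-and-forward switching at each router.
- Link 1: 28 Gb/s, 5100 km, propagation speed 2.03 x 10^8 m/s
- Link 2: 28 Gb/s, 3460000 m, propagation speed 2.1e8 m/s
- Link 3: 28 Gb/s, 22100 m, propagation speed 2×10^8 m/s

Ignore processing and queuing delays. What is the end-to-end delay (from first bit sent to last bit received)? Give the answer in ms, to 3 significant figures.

Transmission delay per hop = L/R = 10000/28000000000 = 0.000357143 ms; 3 hops → 0.00107143 ms.
Propagation delays (d/s per hop): 25.1232, 16.4762, 0.1105 ms; sum = 41.7098 ms.
End-to-end = 41.7 ms.

41.7 ms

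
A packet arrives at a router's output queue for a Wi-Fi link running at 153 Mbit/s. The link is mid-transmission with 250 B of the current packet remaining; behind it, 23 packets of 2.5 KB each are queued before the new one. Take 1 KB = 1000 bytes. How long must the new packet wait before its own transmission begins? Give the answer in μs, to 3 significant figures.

Each queued packet: L/R = 20000/153000000 = 130.719 μs.
23 queued → 3006.54 μs.
Plus remaining 2000 bits of current packet: 13.0719 μs.
Queuing delay = 3020 μs.

3020 μs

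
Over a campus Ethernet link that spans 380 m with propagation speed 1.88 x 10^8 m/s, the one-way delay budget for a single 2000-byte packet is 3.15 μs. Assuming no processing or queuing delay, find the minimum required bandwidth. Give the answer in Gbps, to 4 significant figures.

L = 16000 bits.
Propagation delay = 380 / 188000000 = 2.02128 μs.
Transmission budget = 3.15 − 2.02128 = 1.12872 μs.
R ≥ L / t_tx = 16000 bits / 1.12872e-06 s = 14.18 Gbps.

14.18 Gbps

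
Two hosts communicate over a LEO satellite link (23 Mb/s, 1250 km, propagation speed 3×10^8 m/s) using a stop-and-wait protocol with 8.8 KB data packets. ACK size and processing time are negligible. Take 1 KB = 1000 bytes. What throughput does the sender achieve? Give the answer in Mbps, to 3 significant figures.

6.18 Mbps

t_tx = L/R = 70400/23000000 = 0.00306087 s.
t_prop = 1250000/300000000 = 0.00416667 s; RTT = 0.00833333 s.
Cycle = t_tx + RTT = 0.0113942 s.
Throughput = L / cycle = 70400 / 0.0113942 = 6.18 Mbps.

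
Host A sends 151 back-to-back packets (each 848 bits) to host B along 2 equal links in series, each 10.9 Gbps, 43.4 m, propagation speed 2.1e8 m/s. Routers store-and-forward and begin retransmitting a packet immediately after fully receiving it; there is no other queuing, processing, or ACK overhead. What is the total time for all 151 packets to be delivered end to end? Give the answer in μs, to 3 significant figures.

12.2 μs

Per-hop transmission t_tx = L/R = 848/10900000000 = 0.0777982 μs.
Per-hop propagation t_prop = 43.4/210000000 = 0.206667 μs.
Pipeline fill: first packet needs 2·t_tx to clear all hops; remaining 150 packets each add one t_tx.
Total = (2+151-1)·t_tx + 2·t_prop = 152·0.0777982 + 2·0.206667 = 12.2 μs.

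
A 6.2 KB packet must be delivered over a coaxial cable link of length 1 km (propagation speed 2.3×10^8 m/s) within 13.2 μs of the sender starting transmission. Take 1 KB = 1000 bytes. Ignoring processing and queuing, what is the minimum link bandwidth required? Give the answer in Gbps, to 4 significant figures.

5.603 Gbps

L = 49600 bits.
Propagation delay = 1000 / 2.3e+08 = 4.34783 μs.
Transmission budget = 13.2 − 4.34783 = 8.85217 μs.
R ≥ L / t_tx = 49600 bits / 8.85217e-06 s = 5.603 Gbps.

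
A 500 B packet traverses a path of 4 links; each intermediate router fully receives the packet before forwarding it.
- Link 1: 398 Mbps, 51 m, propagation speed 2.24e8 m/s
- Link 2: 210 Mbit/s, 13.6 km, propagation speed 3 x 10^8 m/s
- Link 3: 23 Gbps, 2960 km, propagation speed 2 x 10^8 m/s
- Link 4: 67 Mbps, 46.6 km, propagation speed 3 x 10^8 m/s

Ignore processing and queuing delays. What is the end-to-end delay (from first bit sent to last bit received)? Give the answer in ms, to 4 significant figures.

15.09 ms

L = 500 × 8 = 4000 bits.
Transmission delays (L/R per hop): 0.0100503, 0.0190476, 0.000173913, 0.0597015 ms; sum = 0.0889733 ms.
Propagation delays (d/s per hop): 0.000227679, 0.0453333, 14.8, 0.155333 ms; sum = 15.0009 ms.
End-to-end = 15.09 ms.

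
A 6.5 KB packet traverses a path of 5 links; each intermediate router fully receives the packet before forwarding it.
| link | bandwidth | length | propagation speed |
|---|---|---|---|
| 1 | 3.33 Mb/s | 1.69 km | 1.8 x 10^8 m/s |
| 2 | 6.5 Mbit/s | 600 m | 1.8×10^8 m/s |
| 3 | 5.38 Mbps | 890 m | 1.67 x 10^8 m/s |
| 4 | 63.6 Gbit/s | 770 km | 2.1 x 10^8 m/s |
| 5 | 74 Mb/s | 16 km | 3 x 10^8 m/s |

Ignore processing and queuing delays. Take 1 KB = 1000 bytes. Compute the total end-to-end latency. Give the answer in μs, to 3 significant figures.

37700 μs

L = 52000 bits.
Transmission delays (L/R per hop): 15615.6, 8000, 9665.43, 0.81761, 702.703 μs; sum = 33984.6 μs.
Propagation delays (d/s per hop): 9.38889, 3.33333, 5.32934, 3666.67, 53.3333 μs; sum = 3738.05 μs.
End-to-end = 37700 μs.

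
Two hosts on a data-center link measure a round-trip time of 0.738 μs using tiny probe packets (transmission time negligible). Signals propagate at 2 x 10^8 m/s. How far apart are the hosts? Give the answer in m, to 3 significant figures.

One-way propagation = RTT/2 = 0.369 μs.
d = s × t = 200000000 × 3.69e-07 = 73.8 m.

73.8 m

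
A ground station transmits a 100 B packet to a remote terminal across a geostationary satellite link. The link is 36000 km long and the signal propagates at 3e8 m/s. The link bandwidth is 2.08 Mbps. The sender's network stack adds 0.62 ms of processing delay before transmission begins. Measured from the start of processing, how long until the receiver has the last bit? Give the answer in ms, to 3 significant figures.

L = 100 × 8 = 800 bits.
Transmission delay = L/R = 800 / 2080000 = 0.384615 ms.
Propagation delay = d/s = 36000000 m / 300000000 m/s = 120 ms.
Plus processing delay 0.62 ms = 0.62 ms.
Total = 121 ms.

121 ms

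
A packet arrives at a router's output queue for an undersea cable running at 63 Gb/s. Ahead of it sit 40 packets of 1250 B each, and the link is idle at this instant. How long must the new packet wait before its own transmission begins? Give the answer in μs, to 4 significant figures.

Each queued packet: L/R = 10000/63000000000 = 0.15873 μs.
40 queued → 6.34921 μs.
Queuing delay = 6.349 μs.

6.349 μs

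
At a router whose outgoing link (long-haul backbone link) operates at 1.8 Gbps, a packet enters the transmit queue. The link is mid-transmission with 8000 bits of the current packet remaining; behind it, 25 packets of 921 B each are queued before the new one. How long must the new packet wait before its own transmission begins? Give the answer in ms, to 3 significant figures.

0.107 ms

Each queued packet: L/R = 7368/1800000000 = 0.00409333 ms.
25 queued → 0.102333 ms.
Plus remaining 8000 bits of current packet: 0.00444444 ms.
Queuing delay = 0.107 ms.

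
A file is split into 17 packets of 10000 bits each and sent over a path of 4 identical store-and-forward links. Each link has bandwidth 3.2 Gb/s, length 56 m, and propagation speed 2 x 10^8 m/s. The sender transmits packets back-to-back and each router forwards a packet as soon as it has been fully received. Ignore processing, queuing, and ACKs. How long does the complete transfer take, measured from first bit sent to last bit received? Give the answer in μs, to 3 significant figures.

63.6 μs

Per-hop transmission t_tx = L/R = 10000/3200000000 = 3.125 μs.
Per-hop propagation t_prop = 56/200000000 = 0.28 μs.
Pipeline fill: first packet needs 4·t_tx to clear all hops; remaining 16 packets each add one t_tx.
Total = (4+17-1)·t_tx + 4·t_prop = 20·3.125 + 4·0.28 = 63.6 μs.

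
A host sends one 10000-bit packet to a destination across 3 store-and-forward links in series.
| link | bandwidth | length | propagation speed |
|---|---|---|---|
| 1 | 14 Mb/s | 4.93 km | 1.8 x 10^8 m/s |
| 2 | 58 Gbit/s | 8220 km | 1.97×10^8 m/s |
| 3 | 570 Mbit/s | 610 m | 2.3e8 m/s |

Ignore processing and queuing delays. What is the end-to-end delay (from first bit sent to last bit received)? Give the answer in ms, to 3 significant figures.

42.5 ms

Transmission delays (L/R per hop): 0.714286, 0.000172414, 0.0175439 ms; sum = 0.732002 ms.
Propagation delays (d/s per hop): 0.0273889, 41.7259, 0.00265217 ms; sum = 41.7559 ms.
End-to-end = 42.5 ms.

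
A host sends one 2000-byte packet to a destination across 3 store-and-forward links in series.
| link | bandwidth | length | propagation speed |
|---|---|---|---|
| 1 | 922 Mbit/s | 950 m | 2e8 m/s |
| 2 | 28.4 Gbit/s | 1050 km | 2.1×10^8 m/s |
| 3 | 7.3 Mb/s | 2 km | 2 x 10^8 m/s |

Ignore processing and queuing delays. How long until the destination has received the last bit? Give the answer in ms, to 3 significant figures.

7.22 ms

L = 2000 × 8 = 16000 bits.
Transmission delays (L/R per hop): 0.0173536, 0.00056338, 2.19178 ms; sum = 2.2097 ms.
Propagation delays (d/s per hop): 0.00475, 5, 0.01 ms; sum = 5.01475 ms.
End-to-end = 7.22 ms.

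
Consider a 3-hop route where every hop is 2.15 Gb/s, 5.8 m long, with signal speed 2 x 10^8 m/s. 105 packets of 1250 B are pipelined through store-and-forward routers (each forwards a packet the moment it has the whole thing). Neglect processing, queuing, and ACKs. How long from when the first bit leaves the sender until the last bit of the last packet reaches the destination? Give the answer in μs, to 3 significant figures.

Per-hop transmission t_tx = L/R = 10000/2150000000 = 4.65116 μs.
Per-hop propagation t_prop = 5.8/200000000 = 0.029 μs.
Pipeline fill: first packet needs 3·t_tx to clear all hops; remaining 104 packets each add one t_tx.
Total = (3+105-1)·t_tx + 3·t_prop = 107·4.65116 + 3·0.029 = 498 μs.

498 μs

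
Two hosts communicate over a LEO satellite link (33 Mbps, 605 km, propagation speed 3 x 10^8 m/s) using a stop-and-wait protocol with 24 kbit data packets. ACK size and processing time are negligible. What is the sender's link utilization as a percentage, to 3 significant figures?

15.3 %

t_tx = L/R = 24000/33000000 = 0.000727273 s.
t_prop = 605000/300000000 = 0.00201667 s; RTT = 0.00403333 s.
Cycle = t_tx + RTT = 0.00476061 s.
Utilization = t_tx / cycle = 0.000727273/0.00476061 = 15.3 %.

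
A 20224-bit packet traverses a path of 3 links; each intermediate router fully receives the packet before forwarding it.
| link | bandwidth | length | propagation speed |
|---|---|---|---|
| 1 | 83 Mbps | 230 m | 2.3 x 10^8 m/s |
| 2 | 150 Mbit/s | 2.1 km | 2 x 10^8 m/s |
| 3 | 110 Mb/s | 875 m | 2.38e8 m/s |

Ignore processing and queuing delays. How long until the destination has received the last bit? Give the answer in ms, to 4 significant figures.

Transmission delays (L/R per hop): 0.243663, 0.134827, 0.183855 ms; sum = 0.562344 ms.
Propagation delays (d/s per hop): 0.001, 0.0105, 0.00367647 ms; sum = 0.0151765 ms.
End-to-end = 0.5775 ms.

0.5775 ms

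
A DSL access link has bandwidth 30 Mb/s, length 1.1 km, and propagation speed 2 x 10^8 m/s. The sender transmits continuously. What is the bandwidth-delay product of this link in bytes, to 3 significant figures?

20.6 bytes

Propagation delay = 1100 / 200000000 = 5.5e-06 s.
BDP = R × t_prop = 30000000 × 5.5e-06 = 165 bits.
In bytes: 165/8 = 20.6 bytes.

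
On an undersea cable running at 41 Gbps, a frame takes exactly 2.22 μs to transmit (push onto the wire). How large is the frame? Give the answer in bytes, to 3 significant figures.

11400 bytes

L = R × t_tx = 41000000000 b/s × 2.22e-06 s = 91020 bits.
In bytes: 91020 / 8 = 11400 bytes.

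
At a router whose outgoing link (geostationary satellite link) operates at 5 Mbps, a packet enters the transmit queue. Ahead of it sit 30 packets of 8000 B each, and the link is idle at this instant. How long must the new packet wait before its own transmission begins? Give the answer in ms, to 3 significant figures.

384 ms

Each queued packet: L/R = 64000/5000000 = 12.8 ms.
30 queued → 384 ms.
Queuing delay = 384 ms.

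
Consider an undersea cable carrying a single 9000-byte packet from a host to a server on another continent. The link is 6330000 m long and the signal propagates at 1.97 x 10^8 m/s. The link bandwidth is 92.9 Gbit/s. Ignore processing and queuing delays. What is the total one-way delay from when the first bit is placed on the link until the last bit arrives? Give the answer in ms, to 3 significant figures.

32.1 ms

L = 9000 × 8 = 72000 bits.
Transmission delay = L/R = 72000 / 92900000000 = 0.000775027 ms.
Propagation delay = d/s = 6330000 m / 197000000 m/s = 32.132 ms.
Total = 32.1 ms.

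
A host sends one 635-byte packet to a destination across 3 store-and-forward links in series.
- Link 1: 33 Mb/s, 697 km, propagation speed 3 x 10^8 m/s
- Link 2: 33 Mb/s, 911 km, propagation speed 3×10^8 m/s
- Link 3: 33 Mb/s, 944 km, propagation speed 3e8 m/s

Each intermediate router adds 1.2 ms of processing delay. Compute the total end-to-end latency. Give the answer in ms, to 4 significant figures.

11.37 ms

L = 635 × 8 = 5080 bits.
Transmission delay per hop = L/R = 5080/33000000 = 0.153939 ms; 3 hops → 0.461818 ms.
Propagation delays (d/s per hop): 2.32333, 3.03667, 3.14667 ms; sum = 8.50667 ms.
Processing at 2 router(s): 2 × 1.2 ms = 2.4 ms.
End-to-end = 11.37 ms.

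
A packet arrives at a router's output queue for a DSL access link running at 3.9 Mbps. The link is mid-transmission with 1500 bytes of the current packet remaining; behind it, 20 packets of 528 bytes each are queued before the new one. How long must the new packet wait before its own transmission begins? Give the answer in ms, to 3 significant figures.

24.7 ms

Each queued packet: L/R = 4224/3900000 = 1.08308 ms.
20 queued → 21.6615 ms.
Plus remaining 12000 bits of current packet: 3.07692 ms.
Queuing delay = 24.7 ms.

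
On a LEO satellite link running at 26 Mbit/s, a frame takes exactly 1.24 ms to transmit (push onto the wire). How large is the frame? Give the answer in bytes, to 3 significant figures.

4030 bytes

L = R × t_tx = 26000000 b/s × 0.00124 s = 32240 bits.
In bytes: 32240 / 8 = 4030 bytes.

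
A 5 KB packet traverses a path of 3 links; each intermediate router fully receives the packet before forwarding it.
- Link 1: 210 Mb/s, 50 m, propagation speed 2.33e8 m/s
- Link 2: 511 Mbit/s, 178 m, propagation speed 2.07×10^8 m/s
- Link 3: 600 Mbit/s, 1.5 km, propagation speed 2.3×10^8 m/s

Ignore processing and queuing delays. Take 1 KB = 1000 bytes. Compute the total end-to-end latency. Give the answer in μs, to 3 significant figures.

L = 40000 bits.
Transmission delays (L/R per hop): 190.476, 78.2779, 66.6667 μs; sum = 335.421 μs.
Propagation delays (d/s per hop): 0.214592, 0.859903, 6.52174 μs; sum = 7.59623 μs.
End-to-end = 343 μs.

343 μs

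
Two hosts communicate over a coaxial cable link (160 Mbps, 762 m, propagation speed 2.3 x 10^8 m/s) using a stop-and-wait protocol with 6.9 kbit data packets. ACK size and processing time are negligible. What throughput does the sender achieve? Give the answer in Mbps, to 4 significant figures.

138.7 Mbps

t_tx = L/R = 6900/160000000 = 4.3125e-05 s.
t_prop = 762/2.3e+08 = 3.31304e-06 s; RTT = 6.62609e-06 s.
Cycle = t_tx + RTT = 4.97511e-05 s.
Throughput = L / cycle = 6900 / 4.97511e-05 = 138.7 Mbps.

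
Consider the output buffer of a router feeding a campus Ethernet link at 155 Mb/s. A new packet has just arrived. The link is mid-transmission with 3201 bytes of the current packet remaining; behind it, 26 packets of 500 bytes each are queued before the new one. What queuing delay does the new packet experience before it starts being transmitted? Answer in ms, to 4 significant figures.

Each queued packet: L/R = 4000/155000000 = 0.0258065 ms.
26 queued → 0.670968 ms.
Plus remaining 25608 bits of current packet: 0.165213 ms.
Queuing delay = 0.8362 ms.

0.8362 ms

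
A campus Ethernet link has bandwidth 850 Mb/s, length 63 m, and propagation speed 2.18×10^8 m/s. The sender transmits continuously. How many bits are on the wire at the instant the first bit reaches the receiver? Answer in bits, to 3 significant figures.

246 bits

Propagation delay = 63 / 2.18e+08 = 2.88991e-07 s.
BDP = R × t_prop = 850000000 × 2.88991e-07 = 245.642 bits.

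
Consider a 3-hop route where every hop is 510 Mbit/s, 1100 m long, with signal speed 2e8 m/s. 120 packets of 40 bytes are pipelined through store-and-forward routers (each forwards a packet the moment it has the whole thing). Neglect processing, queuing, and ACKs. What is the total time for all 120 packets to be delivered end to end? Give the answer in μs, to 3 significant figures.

93.0 μs

Per-hop transmission t_tx = L/R = 320/510000000 = 0.627451 μs.
Per-hop propagation t_prop = 1100/200000000 = 5.5 μs.
Pipeline fill: first packet needs 3·t_tx to clear all hops; remaining 119 packets each add one t_tx.
Total = (3+120-1)·t_tx + 3·t_prop = 122·0.627451 + 3·5.5 = 93.0 μs.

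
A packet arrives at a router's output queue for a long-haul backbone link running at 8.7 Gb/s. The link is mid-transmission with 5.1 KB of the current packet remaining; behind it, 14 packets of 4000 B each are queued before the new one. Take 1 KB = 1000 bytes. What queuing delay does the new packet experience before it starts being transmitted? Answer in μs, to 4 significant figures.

56.18 μs

Each queued packet: L/R = 32000/8700000000 = 3.67816 μs.
14 queued → 51.4943 μs.
Plus remaining 40800 bits of current packet: 4.68966 μs.
Queuing delay = 56.18 μs.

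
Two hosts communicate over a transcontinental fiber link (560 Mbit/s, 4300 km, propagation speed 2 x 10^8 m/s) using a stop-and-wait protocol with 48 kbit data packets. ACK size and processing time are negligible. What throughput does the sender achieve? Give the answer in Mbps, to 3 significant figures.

1.11 Mbps

t_tx = L/R = 48000/560000000 = 8.57143e-05 s.
t_prop = 4300000/200000000 = 0.0215 s; RTT = 0.043 s.
Cycle = t_tx + RTT = 0.0430857 s.
Throughput = L / cycle = 48000 / 0.0430857 = 1.11 Mbps.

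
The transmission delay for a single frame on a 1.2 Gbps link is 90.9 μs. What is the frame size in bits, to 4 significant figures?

109100 bits

L = R × t_tx = 1200000000 b/s × 9.09e-05 s = 109080 bits.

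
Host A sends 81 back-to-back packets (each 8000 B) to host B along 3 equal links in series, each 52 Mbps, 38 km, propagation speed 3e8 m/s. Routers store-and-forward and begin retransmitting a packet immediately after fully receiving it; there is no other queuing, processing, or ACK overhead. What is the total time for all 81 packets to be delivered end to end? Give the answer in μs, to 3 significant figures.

Per-hop transmission t_tx = L/R = 64000/52000000 = 1230.77 μs.
Per-hop propagation t_prop = 38000/300000000 = 126.667 μs.
Pipeline fill: first packet needs 3·t_tx to clear all hops; remaining 80 packets each add one t_tx.
Total = (3+81-1)·t_tx + 3·t_prop = 83·1230.77 + 3·126.667 = 103000 μs.

103000 μs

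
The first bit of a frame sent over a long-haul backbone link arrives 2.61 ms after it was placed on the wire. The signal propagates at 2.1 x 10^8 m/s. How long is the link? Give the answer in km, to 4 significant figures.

548.1 km

d = s × t_prop = 210000000 × 0.00261 = 548.1 km.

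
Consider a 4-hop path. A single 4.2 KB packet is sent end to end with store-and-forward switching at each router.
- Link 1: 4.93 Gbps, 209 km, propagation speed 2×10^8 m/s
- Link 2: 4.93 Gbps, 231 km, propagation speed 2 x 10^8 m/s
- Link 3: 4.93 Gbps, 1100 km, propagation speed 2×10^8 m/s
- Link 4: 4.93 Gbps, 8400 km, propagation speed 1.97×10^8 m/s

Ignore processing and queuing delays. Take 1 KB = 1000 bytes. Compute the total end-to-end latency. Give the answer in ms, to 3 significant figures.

L = 33600 bits.
Transmission delay per hop = L/R = 33600/4930000000 = 0.00681542 ms; 4 hops → 0.0272617 ms.
Propagation delays (d/s per hop): 1.045, 1.155, 5.5, 42.6396 ms; sum = 50.3396 ms.
End-to-end = 50.4 ms.

50.4 ms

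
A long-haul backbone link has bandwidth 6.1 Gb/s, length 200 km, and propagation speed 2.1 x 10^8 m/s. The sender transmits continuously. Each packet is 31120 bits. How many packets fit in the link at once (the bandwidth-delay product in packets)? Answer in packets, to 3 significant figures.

187 packets

Propagation delay = 200000 / 210000000 = 0.000952381 s.
BDP = R × t_prop = 6100000000 × 0.000952381 = 5809520 bits.
In packets of 31120 bits: 187 packets.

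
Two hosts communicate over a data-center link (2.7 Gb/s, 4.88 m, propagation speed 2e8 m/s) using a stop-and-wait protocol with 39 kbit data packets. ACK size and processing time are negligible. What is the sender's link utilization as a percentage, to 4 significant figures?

99.66 %

t_tx = L/R = 39000/2700000000 = 1.44444e-05 s.
t_prop = 4.88/200000000 = 2.44e-08 s; RTT = 4.88e-08 s.
Cycle = t_tx + RTT = 1.44932e-05 s.
Utilization = t_tx / cycle = 1.44444e-05/1.44932e-05 = 99.66 %.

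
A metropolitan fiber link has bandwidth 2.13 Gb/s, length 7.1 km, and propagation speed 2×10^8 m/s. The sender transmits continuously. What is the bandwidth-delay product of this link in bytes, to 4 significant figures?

9452 bytes

Propagation delay = 7100 / 200000000 = 3.55e-05 s.
BDP = R × t_prop = 2130000000 × 3.55e-05 = 75615 bits.
In bytes: 75615/8 = 9452 bytes.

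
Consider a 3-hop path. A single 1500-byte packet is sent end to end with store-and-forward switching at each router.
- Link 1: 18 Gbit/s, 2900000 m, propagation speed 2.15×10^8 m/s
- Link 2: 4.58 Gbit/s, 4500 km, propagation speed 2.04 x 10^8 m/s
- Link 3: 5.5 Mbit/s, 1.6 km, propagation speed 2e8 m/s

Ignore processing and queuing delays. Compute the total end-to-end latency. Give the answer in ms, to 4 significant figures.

37.74 ms

L = 1500 × 8 = 12000 bits.
Transmission delays (L/R per hop): 0.000666667, 0.00262009, 2.18182 ms; sum = 2.1851 ms.
Propagation delays (d/s per hop): 13.4884, 22.0588, 0.008 ms; sum = 35.5552 ms.
End-to-end = 37.74 ms.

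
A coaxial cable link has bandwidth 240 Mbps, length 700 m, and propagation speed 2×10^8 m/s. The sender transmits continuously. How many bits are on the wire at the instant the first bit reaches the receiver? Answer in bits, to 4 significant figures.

840.0 bits

Propagation delay = 700 / 200000000 = 3.5e-06 s.
BDP = R × t_prop = 240000000 × 3.5e-06 = 840 bits.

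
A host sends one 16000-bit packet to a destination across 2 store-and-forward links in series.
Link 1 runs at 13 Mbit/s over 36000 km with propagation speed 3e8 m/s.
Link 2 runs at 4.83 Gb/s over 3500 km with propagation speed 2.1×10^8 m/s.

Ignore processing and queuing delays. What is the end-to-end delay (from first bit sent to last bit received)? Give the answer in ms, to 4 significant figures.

Transmission delays (L/R per hop): 1.23077, 0.00331263 ms; sum = 1.23408 ms.
Propagation delays (d/s per hop): 120, 16.6667 ms; sum = 136.667 ms.
End-to-end = 137.9 ms.

137.9 ms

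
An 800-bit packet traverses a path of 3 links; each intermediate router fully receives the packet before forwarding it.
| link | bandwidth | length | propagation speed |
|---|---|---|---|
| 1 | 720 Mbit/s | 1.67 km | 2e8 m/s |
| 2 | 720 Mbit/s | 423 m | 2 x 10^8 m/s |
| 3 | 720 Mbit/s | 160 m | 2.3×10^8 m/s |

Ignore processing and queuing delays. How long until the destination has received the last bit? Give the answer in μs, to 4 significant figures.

14.49 μs

Transmission delay per hop = L/R = 800/720000000 = 1.11111 μs; 3 hops → 3.33333 μs.
Propagation delays (d/s per hop): 8.35, 2.115, 0.695652 μs; sum = 11.1607 μs.
End-to-end = 14.49 μs.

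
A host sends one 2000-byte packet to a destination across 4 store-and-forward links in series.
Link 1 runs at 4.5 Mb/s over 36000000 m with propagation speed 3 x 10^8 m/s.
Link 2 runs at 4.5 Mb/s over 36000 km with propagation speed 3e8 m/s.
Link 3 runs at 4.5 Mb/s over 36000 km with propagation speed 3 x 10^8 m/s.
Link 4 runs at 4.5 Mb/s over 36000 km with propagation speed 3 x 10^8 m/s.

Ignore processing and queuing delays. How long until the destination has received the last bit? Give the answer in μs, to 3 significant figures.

494000 μs

L = 2000 × 8 = 16000 bits.
Transmission delay per hop = L/R = 16000/4500000 = 3555.56 μs; 4 hops → 14222.2 μs.
Propagation delays (d/s per hop): 120000, 120000, 120000, 120000 μs; sum = 480000 μs.
End-to-end = 494000 μs.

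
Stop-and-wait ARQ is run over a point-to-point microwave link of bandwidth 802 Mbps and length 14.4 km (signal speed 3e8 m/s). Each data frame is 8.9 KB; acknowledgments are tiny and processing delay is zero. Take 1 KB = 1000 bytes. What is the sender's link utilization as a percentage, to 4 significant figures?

t_tx = L/R = 71200/802000000 = 8.87781e-05 s.
t_prop = 14400/300000000 = 4.8e-05 s; RTT = 9.6e-05 s.
Cycle = t_tx + RTT = 0.000184778 s.
Utilization = t_tx / cycle = 8.87781e-05/0.000184778 = 48.05 %.

48.05 %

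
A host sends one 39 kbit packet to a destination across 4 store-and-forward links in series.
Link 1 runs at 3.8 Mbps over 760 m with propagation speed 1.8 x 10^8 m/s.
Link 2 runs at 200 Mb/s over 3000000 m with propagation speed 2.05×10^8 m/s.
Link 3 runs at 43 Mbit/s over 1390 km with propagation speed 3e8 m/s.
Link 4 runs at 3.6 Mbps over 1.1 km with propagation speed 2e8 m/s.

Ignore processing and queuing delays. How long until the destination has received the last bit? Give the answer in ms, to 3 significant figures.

L = 39000 bits.
Transmission delays (L/R per hop): 10.2632, 0.195, 0.906977, 10.8333 ms; sum = 22.1985 ms.
Propagation delays (d/s per hop): 0.00422222, 14.6341, 4.63333, 0.0055 ms; sum = 19.2772 ms.
End-to-end = 41.5 ms.

41.5 ms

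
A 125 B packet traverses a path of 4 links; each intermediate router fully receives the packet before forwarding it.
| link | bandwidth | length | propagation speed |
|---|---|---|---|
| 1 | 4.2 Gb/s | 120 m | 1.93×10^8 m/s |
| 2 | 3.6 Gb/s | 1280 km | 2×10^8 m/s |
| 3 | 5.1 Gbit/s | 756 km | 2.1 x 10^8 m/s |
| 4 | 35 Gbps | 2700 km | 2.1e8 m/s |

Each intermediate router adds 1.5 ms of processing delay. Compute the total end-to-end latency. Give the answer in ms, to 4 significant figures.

L = 125 × 8 = 1000 bits.
Transmission delays (L/R per hop): 0.000238095, 0.000277778, 0.000196078, 2.85714e-05 ms; sum = 0.000740523 ms.
Propagation delays (d/s per hop): 0.000621762, 6.4, 3.6, 12.8571 ms; sum = 22.8578 ms.
Processing at 3 router(s): 3 × 1.5 ms = 4.5 ms.
End-to-end = 27.36 ms.

27.36 ms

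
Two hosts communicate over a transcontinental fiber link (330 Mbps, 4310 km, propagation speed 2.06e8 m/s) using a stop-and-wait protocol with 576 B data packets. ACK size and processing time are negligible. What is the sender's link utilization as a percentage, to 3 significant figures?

t_tx = L/R = 4608/330000000 = 1.39636e-05 s.
t_prop = 4310000/206000000 = 0.0209223 s; RTT = 0.0418447 s.
Cycle = t_tx + RTT = 0.0418586 s.
Utilization = t_tx / cycle = 1.39636e-05/0.0418586 = 0.0334 %.

0.0334 %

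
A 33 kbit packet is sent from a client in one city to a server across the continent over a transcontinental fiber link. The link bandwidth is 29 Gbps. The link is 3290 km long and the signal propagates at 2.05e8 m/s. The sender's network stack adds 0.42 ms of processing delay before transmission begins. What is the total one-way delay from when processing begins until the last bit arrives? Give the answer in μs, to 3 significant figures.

L = 33000 bits.
Transmission delay = L/R = 33000 / 29000000000 = 1.13793 μs.
Propagation delay = d/s = 3290000 m / 2.05e+08 m/s = 16048.8 μs.
Plus processing delay 0.42 ms = 420 μs.
Total = 16500 μs.

16500 μs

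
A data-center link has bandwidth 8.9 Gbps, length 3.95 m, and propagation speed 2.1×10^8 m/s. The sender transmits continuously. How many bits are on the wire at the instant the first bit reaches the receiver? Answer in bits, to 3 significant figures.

Propagation delay = 3.95 / 210000000 = 1.88095e-08 s.
BDP = R × t_prop = 8900000000 × 1.88095e-08 = 167.405 bits.

167 bits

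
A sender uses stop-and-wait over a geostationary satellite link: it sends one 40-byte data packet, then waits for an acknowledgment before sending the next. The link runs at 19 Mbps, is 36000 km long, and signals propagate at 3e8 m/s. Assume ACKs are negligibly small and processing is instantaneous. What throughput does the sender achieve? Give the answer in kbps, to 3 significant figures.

t_tx = L/R = 320/19000000 = 1.68421e-05 s.
t_prop = 36000000/300000000 = 0.12 s; RTT = 0.24 s.
Cycle = t_tx + RTT = 0.240017 s.
Throughput = L / cycle = 320 / 0.240017 = 1.33 kbps.

1.33 kbps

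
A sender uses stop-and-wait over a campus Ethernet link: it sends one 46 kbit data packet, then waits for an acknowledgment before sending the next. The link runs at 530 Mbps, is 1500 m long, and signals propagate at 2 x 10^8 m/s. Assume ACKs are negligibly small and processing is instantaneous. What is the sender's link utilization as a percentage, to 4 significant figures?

t_tx = L/R = 46000/530000000 = 8.67925e-05 s.
t_prop = 1500/200000000 = 7.5e-06 s; RTT = 1.5e-05 s.
Cycle = t_tx + RTT = 0.000101792 s.
Utilization = t_tx / cycle = 8.67925e-05/0.000101792 = 85.26 %.

85.26 %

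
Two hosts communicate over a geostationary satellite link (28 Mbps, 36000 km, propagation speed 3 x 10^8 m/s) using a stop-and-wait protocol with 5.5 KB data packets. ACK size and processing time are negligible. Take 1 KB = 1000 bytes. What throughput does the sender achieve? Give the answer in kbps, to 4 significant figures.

182.1 kbps

t_tx = L/R = 44000/28000000 = 0.00157143 s.
t_prop = 36000000/300000000 = 0.12 s; RTT = 0.24 s.
Cycle = t_tx + RTT = 0.241571 s.
Throughput = L / cycle = 44000 / 0.241571 = 182.1 kbps.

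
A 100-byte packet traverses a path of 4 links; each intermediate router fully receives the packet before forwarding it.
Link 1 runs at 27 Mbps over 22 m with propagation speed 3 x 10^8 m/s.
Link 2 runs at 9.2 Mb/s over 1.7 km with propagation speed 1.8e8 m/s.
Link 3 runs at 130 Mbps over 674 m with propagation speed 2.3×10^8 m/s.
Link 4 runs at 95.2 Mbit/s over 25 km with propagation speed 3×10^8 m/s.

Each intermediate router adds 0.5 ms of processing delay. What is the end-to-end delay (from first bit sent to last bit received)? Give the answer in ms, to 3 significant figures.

L = 100 × 8 = 800 bits.
Transmission delays (L/R per hop): 0.0296296, 0.0869565, 0.00615385, 0.00840336 ms; sum = 0.131143 ms.
Propagation delays (d/s per hop): 7.33333e-05, 0.00944444, 0.00293043, 0.0833333 ms; sum = 0.0957815 ms.
Processing at 3 router(s): 3 × 0.5 ms = 1.5 ms.
End-to-end = 1.73 ms.

1.73 ms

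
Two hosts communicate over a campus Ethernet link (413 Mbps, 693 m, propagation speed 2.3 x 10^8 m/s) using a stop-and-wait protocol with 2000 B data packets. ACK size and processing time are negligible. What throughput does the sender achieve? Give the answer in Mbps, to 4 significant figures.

t_tx = L/R = 16000/413000000 = 3.87409e-05 s.
t_prop = 693/2.3e+08 = 3.01304e-06 s; RTT = 6.02609e-06 s.
Cycle = t_tx + RTT = 4.4767e-05 s.
Throughput = L / cycle = 16000 / 4.4767e-05 = 357.4 Mbps.

357.4 Mbps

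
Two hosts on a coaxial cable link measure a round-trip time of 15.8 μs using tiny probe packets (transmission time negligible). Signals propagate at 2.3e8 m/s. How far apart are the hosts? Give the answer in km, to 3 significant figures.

One-way propagation = RTT/2 = 7.9 μs.
d = s × t = 2.3e+08 × 7.9e-06 = 1.82 km.

1.82 km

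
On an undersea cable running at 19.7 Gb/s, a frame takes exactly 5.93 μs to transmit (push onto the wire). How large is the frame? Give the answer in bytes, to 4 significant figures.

14600 bytes

L = R × t_tx = 19700000000 b/s × 5.93e-06 s = 116821 bits.
In bytes: 116821 / 8 = 14600 bytes.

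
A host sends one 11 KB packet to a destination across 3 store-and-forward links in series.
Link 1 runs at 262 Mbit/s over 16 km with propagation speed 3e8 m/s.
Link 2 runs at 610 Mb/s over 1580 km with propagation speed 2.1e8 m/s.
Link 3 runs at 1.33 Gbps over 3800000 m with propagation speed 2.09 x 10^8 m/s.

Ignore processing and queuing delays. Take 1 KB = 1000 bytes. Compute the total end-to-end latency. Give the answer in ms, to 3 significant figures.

26.3 ms

L = 88000 bits.
Transmission delays (L/R per hop): 0.335878, 0.144262, 0.0661654 ms; sum = 0.546306 ms.
Propagation delays (d/s per hop): 0.0533333, 7.52381, 18.1818 ms; sum = 25.759 ms.
End-to-end = 26.3 ms.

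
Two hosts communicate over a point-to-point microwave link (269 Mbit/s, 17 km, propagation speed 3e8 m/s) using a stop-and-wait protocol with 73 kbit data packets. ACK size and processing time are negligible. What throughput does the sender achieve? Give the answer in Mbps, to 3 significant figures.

t_tx = L/R = 73000/269000000 = 0.000271375 s.
t_prop = 17000/300000000 = 5.66667e-05 s; RTT = 0.000113333 s.
Cycle = t_tx + RTT = 0.000384709 s.
Throughput = L / cycle = 73000 / 0.000384709 = 190 Mbps.

190 Mbps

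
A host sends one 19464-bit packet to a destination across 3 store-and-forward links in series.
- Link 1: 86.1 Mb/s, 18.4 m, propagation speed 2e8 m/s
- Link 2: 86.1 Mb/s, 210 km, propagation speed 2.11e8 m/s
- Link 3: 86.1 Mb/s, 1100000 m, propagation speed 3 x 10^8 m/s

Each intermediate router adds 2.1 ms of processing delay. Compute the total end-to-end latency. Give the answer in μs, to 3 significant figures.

Transmission delay per hop = L/R = 19464/86100000 = 226.063 μs; 3 hops → 678.188 μs.
Propagation delays (d/s per hop): 0.092, 995.261, 3666.67 μs; sum = 4662.02 μs.
Processing at 2 router(s): 2 × 2.1 ms = 4200 μs.
End-to-end = 9540 μs.

9540 μs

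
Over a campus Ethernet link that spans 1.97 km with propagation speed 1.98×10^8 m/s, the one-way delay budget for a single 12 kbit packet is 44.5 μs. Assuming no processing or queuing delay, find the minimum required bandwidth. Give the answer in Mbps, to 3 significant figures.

347 Mbps

Propagation delay = 1970 / 198000000 = 9.94949 μs.
Transmission budget = 44.5 − 9.94949 = 34.5505 μs.
R ≥ L / t_tx = 12000 bits / 3.45505e-05 s = 347 Mbps.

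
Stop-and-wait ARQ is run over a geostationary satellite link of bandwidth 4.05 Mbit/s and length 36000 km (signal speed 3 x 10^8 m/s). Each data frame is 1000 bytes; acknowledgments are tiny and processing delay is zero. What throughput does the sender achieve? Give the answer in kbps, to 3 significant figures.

33.1 kbps

t_tx = L/R = 8000/4050000 = 0.00197531 s.
t_prop = 36000000/300000000 = 0.12 s; RTT = 0.24 s.
Cycle = t_tx + RTT = 0.241975 s.
Throughput = L / cycle = 8000 / 0.241975 = 33.1 kbps.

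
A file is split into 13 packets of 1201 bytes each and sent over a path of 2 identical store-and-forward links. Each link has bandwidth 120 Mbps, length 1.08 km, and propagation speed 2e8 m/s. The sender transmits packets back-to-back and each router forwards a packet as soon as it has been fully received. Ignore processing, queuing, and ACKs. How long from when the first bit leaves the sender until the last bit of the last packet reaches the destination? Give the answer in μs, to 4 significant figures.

Per-hop transmission t_tx = L/R = 9608/120000000 = 80.0667 μs.
Per-hop propagation t_prop = 1080/200000000 = 5.4 μs.
Pipeline fill: first packet needs 2·t_tx to clear all hops; remaining 12 packets each add one t_tx.
Total = (2+13-1)·t_tx + 2·t_prop = 14·80.0667 + 2·5.4 = 1132 μs.

1132 μs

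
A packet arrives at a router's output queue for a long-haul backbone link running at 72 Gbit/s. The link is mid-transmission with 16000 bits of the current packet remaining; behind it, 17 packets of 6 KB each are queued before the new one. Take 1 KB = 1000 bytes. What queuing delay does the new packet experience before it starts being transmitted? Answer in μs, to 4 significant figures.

Each queued packet: L/R = 48000/72000000000 = 0.666667 μs.
17 queued → 11.3333 μs.
Plus remaining 16000 bits of current packet: 0.222222 μs.
Queuing delay = 11.56 μs.

11.56 μs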